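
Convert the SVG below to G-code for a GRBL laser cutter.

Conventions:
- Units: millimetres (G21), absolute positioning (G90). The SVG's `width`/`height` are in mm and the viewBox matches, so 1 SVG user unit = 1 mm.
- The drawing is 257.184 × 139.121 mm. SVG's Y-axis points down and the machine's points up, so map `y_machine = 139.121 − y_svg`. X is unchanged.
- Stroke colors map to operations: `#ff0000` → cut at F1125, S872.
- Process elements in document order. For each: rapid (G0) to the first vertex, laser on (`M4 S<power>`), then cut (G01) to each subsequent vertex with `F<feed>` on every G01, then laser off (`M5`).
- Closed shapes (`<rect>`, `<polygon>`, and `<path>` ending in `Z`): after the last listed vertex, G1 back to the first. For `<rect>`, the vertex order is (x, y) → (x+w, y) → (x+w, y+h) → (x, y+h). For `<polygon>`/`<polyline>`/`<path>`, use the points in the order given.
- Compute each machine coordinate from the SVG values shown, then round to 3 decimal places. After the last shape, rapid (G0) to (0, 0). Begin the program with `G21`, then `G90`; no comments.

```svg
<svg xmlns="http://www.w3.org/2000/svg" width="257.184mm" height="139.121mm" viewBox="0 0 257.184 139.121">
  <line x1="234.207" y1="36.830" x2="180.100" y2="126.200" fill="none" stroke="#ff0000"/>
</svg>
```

G21
G90
G0 X234.207 Y102.291
M4 S872
G01 X180.100 Y12.921 F1125
M5
G0 X0.000 Y0.000

1 u = 1 mm; y_m = 139.121 − y.

[1] `<line>` line segment, #ff0000→cut S872 F1125: (234.207,102.291) → (180.100,12.921)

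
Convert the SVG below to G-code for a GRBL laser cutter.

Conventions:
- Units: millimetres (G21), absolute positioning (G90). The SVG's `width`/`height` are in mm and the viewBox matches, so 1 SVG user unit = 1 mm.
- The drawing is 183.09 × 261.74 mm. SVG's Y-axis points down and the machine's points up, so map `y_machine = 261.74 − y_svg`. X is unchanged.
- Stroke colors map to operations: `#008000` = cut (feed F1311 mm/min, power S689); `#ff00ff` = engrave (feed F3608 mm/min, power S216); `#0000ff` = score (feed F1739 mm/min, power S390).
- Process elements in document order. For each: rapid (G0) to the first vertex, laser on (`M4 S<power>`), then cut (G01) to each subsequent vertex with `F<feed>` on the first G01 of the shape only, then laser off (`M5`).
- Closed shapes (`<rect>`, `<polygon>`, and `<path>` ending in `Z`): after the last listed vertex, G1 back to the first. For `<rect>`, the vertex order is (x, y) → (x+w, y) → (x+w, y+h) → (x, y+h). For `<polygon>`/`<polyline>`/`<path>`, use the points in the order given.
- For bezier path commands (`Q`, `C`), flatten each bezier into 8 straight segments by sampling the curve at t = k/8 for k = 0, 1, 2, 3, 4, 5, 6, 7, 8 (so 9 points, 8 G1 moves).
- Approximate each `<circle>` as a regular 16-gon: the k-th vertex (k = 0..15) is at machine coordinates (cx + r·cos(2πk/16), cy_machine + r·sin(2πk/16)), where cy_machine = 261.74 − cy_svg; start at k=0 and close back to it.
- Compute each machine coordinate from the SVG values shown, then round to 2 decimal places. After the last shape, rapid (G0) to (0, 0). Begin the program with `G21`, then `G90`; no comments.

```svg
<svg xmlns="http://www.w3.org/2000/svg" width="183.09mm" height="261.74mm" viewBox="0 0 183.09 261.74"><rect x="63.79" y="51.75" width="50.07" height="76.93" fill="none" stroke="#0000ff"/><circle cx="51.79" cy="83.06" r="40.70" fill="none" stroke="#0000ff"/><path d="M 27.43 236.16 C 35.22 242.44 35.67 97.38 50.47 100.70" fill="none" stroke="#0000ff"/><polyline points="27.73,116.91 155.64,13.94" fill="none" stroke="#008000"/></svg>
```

1 u = 1 mm; y_m = 261.74 − y.

[1] `<rect>` rectangle, #0000ff→score S390 F1739: (63.79,209.99) → (113.86,209.99) → (113.86,133.06) → (63.79,133.06) → (63.79,209.99) (closed)

[2] `<circle>` circle, #0000ff→score S390 F1739: (92.49,178.68) → (89.39,194.26) → (80.57,207.46) → (67.37,216.28) → (51.79,219.38) → (36.21,216.28) → (23.01,207.46) → (14.19,194.26) → (11.09,178.68) → (14.19,163.10) → (23.01,149.90) → (36.21,141.08) → (51.79,137.98) → (67.37,141.08) → (80.57,149.90) → (89.39,163.10) → (92.49,178.68) (closed)

[3] `<path>` cubic bezier, #0000ff→score S390 F1739: (27.43,25.58) → (30.05,29.73) → (32.24,44.56) → (34.24,66.56) → (36.32,92.20) → (38.73,117.98) → (41.72,140.39) → (45.55,155.92) → (50.47,161.04)

[4] `<polyline>` line segment, #008000→cut S689 F1311: (27.73,144.83) → (155.64,247.80)

G21
G90
G0 X63.79 Y209.99
M4 S390
G01 X113.86 Y209.99 F1739
G01 X113.86 Y133.06
G01 X63.79 Y133.06
G01 X63.79 Y209.99
M5
G0 X92.49 Y178.68
M4 S390
G01 X89.39 Y194.26 F1739
G01 X80.57 Y207.46
G01 X67.37 Y216.28
G01 X51.79 Y219.38
G01 X36.21 Y216.28
G01 X23.01 Y207.46
G01 X14.19 Y194.26
G01 X11.09 Y178.68
G01 X14.19 Y163.10
G01 X23.01 Y149.90
G01 X36.21 Y141.08
G01 X51.79 Y137.98
G01 X67.37 Y141.08
G01 X80.57 Y149.90
G01 X89.39 Y163.10
G01 X92.49 Y178.68
M5
G0 X27.43 Y25.58
M4 S390
G01 X30.05 Y29.73 F1739
G01 X32.24 Y44.56
G01 X34.24 Y66.56
G01 X36.32 Y92.20
G01 X38.73 Y117.98
G01 X41.72 Y140.39
G01 X45.55 Y155.92
G01 X50.47 Y161.04
M5
G0 X27.73 Y144.83
M4 S689
G01 X155.64 Y247.80 F1311
M5
G0 X0.00 Y0.00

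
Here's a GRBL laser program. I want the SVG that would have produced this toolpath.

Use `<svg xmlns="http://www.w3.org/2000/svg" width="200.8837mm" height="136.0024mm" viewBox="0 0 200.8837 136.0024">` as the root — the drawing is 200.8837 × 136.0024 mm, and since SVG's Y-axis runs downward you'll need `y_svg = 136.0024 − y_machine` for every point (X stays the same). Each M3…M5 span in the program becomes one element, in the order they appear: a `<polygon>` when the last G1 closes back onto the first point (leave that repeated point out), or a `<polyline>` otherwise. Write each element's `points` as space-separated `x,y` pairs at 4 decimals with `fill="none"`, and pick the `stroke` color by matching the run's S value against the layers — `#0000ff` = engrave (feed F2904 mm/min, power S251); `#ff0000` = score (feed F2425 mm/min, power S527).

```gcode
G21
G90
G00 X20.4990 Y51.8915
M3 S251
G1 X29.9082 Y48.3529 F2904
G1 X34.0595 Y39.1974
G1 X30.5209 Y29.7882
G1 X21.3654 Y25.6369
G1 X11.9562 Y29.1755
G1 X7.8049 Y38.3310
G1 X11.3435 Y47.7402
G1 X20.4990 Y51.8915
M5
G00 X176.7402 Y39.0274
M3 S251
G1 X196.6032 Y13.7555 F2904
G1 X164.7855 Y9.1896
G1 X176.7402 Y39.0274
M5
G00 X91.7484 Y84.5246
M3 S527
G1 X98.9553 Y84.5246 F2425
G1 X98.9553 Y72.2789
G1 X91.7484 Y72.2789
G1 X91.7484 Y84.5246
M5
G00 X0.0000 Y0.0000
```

Machine Y-up, SVG Y-down with viewBox height 136.0024, so y_svg = 136.0024 − y_machine; X carries over.

Run 1: S251 ⇒ engrave layer `#0000ff`. The run returns to its start, so emit a `<polygon>` with points (Y-flipped): 20.4990,84.1109 29.9082,87.6495 34.0595,96.8050 30.5209,106.2142 21.3654,110.3655 11.9562,106.8269 7.8049,97.6714 11.3435,88.2622.

Run 2: S251 ⇒ engrave layer `#0000ff`. The run returns to its start, so emit a `<polygon>` with points (Y-flipped): 176.7402,96.9750 196.6032,122.2469 164.7855,126.8128.

Run 3: S527 ⇒ score layer `#ff0000`. The run returns to its start, so emit a `<polygon>` with points (Y-flipped): 91.7484,51.4778 98.9553,51.4778 98.9553,63.7235 91.7484,63.7235.

<svg xmlns="http://www.w3.org/2000/svg" width="200.8837mm" height="136.0024mm" viewBox="0 0 200.8837 136.0024">
  <polygon points="20.4990,84.1109 29.9082,87.6495 34.0595,96.8050 30.5209,106.2142 21.3654,110.3655 11.9562,106.8269 7.8049,97.6714 11.3435,88.2622" fill="none" stroke="#0000ff"/>
  <polygon points="176.7402,96.9750 196.6032,122.2469 164.7855,126.8128" fill="none" stroke="#0000ff"/>
  <polygon points="91.7484,51.4778 98.9553,51.4778 98.9553,63.7235 91.7484,63.7235" fill="none" stroke="#ff0000"/>
</svg>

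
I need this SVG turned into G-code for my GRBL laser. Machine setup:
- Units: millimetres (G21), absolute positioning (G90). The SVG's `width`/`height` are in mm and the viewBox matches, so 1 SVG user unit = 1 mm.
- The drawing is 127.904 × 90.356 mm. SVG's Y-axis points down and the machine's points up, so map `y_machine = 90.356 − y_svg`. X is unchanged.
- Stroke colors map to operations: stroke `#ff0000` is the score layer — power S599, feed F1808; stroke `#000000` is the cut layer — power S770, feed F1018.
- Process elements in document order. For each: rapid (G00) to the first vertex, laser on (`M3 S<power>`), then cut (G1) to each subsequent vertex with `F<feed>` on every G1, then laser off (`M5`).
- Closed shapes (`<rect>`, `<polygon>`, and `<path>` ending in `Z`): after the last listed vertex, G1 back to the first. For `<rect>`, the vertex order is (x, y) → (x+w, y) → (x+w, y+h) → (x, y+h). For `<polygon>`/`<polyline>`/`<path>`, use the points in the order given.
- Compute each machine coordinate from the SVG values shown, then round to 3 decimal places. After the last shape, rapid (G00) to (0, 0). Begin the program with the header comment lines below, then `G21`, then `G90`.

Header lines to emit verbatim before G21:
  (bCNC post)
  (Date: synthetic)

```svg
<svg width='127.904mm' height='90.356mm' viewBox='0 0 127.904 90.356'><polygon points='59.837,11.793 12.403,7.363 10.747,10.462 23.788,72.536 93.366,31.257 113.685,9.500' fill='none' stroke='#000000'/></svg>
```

(bCNC post)
(Date: synthetic)
G21
G90
G00 X59.837 Y78.563
M3 S770
G1 X12.403 Y82.993 F1018
G1 X10.747 Y79.894 F1018
G1 X23.788 Y17.820 F1018
G1 X93.366 Y59.099 F1018
G1 X113.685 Y80.856 F1018
G1 X59.837 Y78.563 F1018
M5
G00 X0.000 Y0.000

viewBox `0 0 127.904 90.356` with mm width/height → 1 unit = 1 mm. Flip: y_m = 90.356 − y_svg.

**Shape 1** — `<polygon>` closed polygon, stroke `#000000` → cut (S770, F1018). Machine vertices: (59.837,78.563) → (12.403,82.993) → (10.747,79.894) → (23.788,17.820) → (93.366,59.099) → (113.685,80.856) → (59.837,78.563). Closed: final G1 returns to the first vertex.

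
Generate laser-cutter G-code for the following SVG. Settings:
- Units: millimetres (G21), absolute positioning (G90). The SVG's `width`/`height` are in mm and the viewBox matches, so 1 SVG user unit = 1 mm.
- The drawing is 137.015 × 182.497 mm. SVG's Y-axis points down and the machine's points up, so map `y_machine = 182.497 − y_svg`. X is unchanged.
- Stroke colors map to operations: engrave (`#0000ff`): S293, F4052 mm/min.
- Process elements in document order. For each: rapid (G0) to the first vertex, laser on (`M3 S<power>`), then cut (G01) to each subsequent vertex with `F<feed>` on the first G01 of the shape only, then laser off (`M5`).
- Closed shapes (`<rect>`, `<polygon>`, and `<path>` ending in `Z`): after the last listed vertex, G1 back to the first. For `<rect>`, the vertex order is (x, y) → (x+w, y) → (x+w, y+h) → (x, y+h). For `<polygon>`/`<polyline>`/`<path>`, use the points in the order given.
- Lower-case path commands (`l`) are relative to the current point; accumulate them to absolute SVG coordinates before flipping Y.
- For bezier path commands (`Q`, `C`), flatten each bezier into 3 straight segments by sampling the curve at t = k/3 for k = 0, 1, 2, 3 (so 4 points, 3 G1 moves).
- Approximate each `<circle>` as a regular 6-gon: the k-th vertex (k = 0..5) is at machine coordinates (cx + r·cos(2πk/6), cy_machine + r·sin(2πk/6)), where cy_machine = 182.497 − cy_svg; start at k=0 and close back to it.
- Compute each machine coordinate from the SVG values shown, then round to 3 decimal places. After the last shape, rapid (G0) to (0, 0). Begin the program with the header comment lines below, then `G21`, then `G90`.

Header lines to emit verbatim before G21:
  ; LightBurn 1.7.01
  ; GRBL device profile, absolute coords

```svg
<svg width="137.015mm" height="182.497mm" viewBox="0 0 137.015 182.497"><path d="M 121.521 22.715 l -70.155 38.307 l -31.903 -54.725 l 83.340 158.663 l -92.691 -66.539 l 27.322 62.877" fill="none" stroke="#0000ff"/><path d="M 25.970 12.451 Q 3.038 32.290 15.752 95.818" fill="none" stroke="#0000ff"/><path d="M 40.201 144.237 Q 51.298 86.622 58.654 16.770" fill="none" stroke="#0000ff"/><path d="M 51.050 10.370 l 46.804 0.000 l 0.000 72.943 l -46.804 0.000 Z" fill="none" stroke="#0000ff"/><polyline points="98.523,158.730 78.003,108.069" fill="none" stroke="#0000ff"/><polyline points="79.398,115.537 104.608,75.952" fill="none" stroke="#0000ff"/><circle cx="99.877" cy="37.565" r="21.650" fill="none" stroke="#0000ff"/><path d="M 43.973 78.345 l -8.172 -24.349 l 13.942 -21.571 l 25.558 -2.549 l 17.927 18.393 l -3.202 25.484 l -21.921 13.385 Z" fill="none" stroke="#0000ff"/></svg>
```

; LightBurn 1.7.01
; GRBL device profile, absolute coords
G21
G90
G0 X121.521 Y159.782
M3 S293
G01 X51.366 Y121.475 F4052
G01 X19.463 Y176.200
G01 X102.803 Y17.537
G01 X10.112 Y84.076
G01 X37.434 Y21.199
M5
G0 X25.970 Y170.046
M3 S293
G01 X14.643 Y151.966 F4052
G01 X11.237 Y124.177
G01 X15.752 Y86.679
M5
G0 X40.201 Y38.260
M3 S293
G01 X47.183 Y78.030 F4052
G01 X53.334 Y120.519
G01 X58.654 Y165.727
M5
G0 X51.050 Y172.127
M3 S293
G01 X97.854 Y172.127 F4052
G01 X97.854 Y99.184
G01 X51.050 Y99.184
G01 X51.050 Y172.127
M5
G0 X98.523 Y23.767
M3 S293
G01 X78.003 Y74.428 F4052
M5
G0 X79.398 Y66.960
M3 S293
G01 X104.608 Y106.545 F4052
M5
G0 X121.527 Y144.932
M3 S293
G01 X110.702 Y163.681 F4052
G01 X89.052 Y163.681
G01 X78.227 Y144.932
G01 X89.052 Y126.183
G01 X110.702 Y126.183
G01 X121.527 Y144.932
M5
G0 X43.973 Y104.152
M3 S293
G01 X35.801 Y128.501 F4052
G01 X49.743 Y150.072
G01 X75.301 Y152.621
G01 X93.228 Y134.228
G01 X90.026 Y108.744
G01 X68.105 Y95.359
G01 X43.973 Y104.152
M5
G0 X0.000 Y0.000

1 u = 1 mm; y_m = 182.497 − y.

[1] `<path>` open polyline, #0000ff→engrave S293 F4052: (121.521,159.782) → (51.366,121.475) → (19.463,176.200) → (102.803,17.537) → (10.112,84.076) → (37.434,21.199)

[2] `<path>` quadratic bezier, #0000ff→engrave S293 F4052: (25.970,170.046) → (14.643,151.966) → (11.237,124.177) → (15.752,86.679)

[3] `<path>` quadratic bezier, #0000ff→engrave S293 F4052: (40.201,38.260) → (47.183,78.030) → (53.334,120.519) → (58.654,165.727)

[4] `<path>` rectangle, #0000ff→engrave S293 F4052: (51.050,172.127) → (97.854,172.127) → (97.854,99.184) → (51.050,99.184) → (51.050,172.127) (closed)

[5] `<polyline>` line segment, #0000ff→engrave S293 F4052: (98.523,23.767) → (78.003,74.428)

[6] `<polyline>` line segment, #0000ff→engrave S293 F4052: (79.398,66.960) → (104.608,106.545)

[7] `<circle>` circle, #0000ff→engrave S293 F4052: (121.527,144.932) → (110.702,163.681) → (89.052,163.681) → (78.227,144.932) → (89.052,126.183) → (110.702,126.183) → (121.527,144.932) (closed)

[8] `<path>` regular polygon, #0000ff→engrave S293 F4052: (43.973,104.152) → (35.801,128.501) → (49.743,150.072) → (75.301,152.621) → (93.228,134.228) → (90.026,108.744) → (68.105,95.359) → (43.973,104.152) (closed)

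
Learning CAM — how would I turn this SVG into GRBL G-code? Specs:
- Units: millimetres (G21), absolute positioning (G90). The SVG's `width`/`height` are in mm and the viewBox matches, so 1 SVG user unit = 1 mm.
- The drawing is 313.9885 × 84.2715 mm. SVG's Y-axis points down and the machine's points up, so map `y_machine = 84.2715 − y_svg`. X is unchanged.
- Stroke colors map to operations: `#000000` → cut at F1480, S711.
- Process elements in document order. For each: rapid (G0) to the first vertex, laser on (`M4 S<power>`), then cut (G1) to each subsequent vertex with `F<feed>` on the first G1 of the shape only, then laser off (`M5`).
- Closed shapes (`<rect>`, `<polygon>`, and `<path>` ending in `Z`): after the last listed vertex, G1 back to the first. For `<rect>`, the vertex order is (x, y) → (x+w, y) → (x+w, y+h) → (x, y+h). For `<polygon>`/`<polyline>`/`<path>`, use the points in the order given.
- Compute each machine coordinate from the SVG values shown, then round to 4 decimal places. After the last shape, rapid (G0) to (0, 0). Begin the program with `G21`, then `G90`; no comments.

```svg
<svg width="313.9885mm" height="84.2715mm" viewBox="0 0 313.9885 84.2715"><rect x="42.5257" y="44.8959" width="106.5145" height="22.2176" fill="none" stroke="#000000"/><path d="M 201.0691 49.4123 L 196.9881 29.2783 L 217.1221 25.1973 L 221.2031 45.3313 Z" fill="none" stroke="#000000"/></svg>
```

G21
G90
G0 X42.5257 Y39.3756
M4 S711
G1 X149.0402 Y39.3756 F1480
G1 X149.0402 Y17.1580
G1 X42.5257 Y17.1580
G1 X42.5257 Y39.3756
M5
G0 X201.0691 Y34.8592
M4 S711
G1 X196.9881 Y54.9932 F1480
G1 X217.1221 Y59.0742
G1 X221.2031 Y38.9402
G1 X201.0691 Y34.8592
M5
G0 X0.0000 Y0.0000

viewBox `0 0 313.9885 84.2715` with mm width/height → 1 unit = 1 mm. Flip: y_m = 84.2715 − y_svg.

**Shape 1** — `<rect>` rectangle, stroke `#000000` → cut (S711, F1480). Machine vertices: (42.5257,39.3756) → (149.0402,39.3756) → (149.0402,17.1580) → (42.5257,17.1580) → (42.5257,39.3756). Closed: final G1 returns to the first vertex.

**Shape 2** — `<path>` regular polygon, stroke `#000000` → cut (S711, F1480). Machine vertices: (201.0691,34.8592) → (196.9881,54.9932) → (217.1221,59.0742) → (221.2031,38.9402) → (201.0691,34.8592). Closed: final G1 returns to the first vertex.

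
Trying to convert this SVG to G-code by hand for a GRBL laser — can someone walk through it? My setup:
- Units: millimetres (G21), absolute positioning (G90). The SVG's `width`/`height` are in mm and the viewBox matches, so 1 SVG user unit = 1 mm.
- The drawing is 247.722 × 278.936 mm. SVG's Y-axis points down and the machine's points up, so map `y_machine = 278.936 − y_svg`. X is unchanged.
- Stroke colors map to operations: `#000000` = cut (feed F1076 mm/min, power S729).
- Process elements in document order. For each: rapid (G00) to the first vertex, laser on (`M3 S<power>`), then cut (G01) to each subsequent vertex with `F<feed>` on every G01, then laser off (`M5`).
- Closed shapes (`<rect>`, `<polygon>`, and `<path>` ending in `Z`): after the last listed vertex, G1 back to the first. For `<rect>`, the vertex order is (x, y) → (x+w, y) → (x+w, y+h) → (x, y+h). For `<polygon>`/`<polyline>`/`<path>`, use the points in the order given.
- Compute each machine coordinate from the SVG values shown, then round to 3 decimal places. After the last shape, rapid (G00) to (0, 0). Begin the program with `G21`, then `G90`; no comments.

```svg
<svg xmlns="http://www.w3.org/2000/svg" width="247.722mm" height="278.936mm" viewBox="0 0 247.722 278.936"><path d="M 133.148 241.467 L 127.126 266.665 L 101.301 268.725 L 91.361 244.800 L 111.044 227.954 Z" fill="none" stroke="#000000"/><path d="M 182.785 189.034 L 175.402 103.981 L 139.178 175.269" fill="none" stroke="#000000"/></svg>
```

G21
G90
G00 X133.148 Y37.469
M3 S729
G01 X127.126 Y12.271 F1076
G01 X101.301 Y10.211 F1076
G01 X91.361 Y34.136 F1076
G01 X111.044 Y50.982 F1076
G01 X133.148 Y37.469 F1076
M5
G00 X182.785 Y89.902
M3 S729
G01 X175.402 Y174.955 F1076
G01 X139.178 Y103.667 F1076
M5
G00 X0.000 Y0.000

1 u = 1 mm; y_m = 278.936 − y.

[1] `<path>` regular polygon, #000000→cut S729 F1076: (133.148,37.469) → (127.126,12.271) → (101.301,10.211) → (91.361,34.136) → (111.044,50.982) → (133.148,37.469) (closed)

[2] `<path>` open polyline, #000000→cut S729 F1076: (182.785,89.902) → (175.402,174.955) → (139.178,103.667)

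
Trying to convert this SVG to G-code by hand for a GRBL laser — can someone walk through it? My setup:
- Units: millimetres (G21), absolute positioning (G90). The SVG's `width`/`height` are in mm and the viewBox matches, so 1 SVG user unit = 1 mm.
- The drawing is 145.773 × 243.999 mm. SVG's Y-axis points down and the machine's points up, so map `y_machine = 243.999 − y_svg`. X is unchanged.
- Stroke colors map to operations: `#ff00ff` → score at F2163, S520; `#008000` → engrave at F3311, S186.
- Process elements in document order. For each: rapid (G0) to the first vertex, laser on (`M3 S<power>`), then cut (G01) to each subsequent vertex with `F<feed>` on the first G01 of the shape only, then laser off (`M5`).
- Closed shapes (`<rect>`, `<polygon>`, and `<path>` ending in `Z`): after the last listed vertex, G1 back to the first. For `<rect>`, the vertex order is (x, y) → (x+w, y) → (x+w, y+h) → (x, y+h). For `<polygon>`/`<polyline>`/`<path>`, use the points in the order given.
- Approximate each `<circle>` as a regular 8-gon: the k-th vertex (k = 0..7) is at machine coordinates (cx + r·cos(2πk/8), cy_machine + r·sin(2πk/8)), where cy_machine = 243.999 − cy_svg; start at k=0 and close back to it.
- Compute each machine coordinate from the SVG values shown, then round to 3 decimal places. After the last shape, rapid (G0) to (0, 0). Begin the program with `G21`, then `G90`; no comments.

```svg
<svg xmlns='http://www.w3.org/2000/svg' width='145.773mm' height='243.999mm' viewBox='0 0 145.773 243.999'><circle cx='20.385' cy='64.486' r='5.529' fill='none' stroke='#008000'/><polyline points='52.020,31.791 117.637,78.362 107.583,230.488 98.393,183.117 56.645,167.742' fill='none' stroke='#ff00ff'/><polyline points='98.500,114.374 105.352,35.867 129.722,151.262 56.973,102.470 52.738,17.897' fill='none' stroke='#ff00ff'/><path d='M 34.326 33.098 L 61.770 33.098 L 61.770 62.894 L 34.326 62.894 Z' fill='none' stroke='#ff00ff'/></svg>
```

G21
G90
G0 X25.914 Y179.513
M3 S186
G01 X24.295 Y183.423 F3311
G01 X20.385 Y185.042
G01 X16.475 Y183.423
G01 X14.856 Y179.513
G01 X16.475 Y175.603
G01 X20.385 Y173.984
G01 X24.295 Y175.603
G01 X25.914 Y179.513
M5
G0 X52.020 Y212.208
M3 S520
G01 X117.637 Y165.637 F2163
G01 X107.583 Y13.511
G01 X98.393 Y60.882
G01 X56.645 Y76.257
M5
G0 X98.500 Y129.625
M3 S520
G01 X105.352 Y208.132 F2163
G01 X129.722 Y92.737
G01 X56.973 Y141.529
G01 X52.738 Y226.102
M5
G0 X34.326 Y210.901
M3 S520
G01 X61.770 Y210.901 F2163
G01 X61.770 Y181.105
G01 X34.326 Y181.105
G01 X34.326 Y210.901
M5
G0 X0.000 Y0.000

Since the viewBox matches the mm dimensions, user units are millimetres directly. The only transform is the Y-flip y_m = 243.999 − y_svg.

Shape 1 is a circle drawn with `<circle>`. Its stroke #008000 means engrave at S186, F3311. After flipping Y the toolpath is (25.914,179.513) → (24.295,183.423) → (20.385,185.042) → (16.475,183.423) → (14.856,179.513) → (16.475,175.603) → (20.385,173.984) → (24.295,175.603) → (25.914,179.513), returning to the start.

Shape 2 is a open polyline drawn with `<polyline>`. Its stroke #ff00ff means score at S520, F2163. After flipping Y the toolpath is (52.020,212.208) → (117.637,165.637) → (107.583,13.511) → (98.393,60.882) → (56.645,76.257).

Shape 3 is a open polyline drawn with `<polyline>`. Its stroke #ff00ff means score at S520, F2163. After flipping Y the toolpath is (98.500,129.625) → (105.352,208.132) → (129.722,92.737) → (56.973,141.529) → (52.738,226.102).

Shape 4 is a rectangle drawn with `<path>`. Its stroke #ff00ff means score at S520, F2163. After flipping Y the toolpath is (34.326,210.901) → (61.770,210.901) → (61.770,181.105) → (34.326,181.105) → (34.326,210.901), returning to the start.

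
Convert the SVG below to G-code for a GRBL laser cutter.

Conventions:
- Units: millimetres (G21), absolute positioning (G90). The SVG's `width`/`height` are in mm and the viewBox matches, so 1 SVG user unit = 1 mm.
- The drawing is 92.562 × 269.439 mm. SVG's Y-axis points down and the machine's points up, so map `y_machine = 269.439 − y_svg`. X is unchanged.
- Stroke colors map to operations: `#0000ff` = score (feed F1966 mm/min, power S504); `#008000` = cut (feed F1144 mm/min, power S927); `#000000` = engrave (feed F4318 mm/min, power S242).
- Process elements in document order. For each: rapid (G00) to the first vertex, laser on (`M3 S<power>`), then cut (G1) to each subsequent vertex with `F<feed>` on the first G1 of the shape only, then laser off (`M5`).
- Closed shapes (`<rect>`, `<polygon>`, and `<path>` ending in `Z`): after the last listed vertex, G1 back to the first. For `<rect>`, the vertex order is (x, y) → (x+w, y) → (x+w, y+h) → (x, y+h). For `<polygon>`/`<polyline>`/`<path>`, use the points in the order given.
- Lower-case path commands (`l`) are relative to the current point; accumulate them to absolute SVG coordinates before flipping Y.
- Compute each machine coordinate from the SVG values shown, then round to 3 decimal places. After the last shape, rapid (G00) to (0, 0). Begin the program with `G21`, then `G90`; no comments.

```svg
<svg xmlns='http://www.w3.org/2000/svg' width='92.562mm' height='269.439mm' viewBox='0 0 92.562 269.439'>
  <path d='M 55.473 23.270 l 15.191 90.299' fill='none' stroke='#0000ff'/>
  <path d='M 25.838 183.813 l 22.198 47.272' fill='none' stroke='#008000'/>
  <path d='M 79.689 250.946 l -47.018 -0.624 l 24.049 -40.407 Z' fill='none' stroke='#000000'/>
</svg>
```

G21
G90
G00 X55.473 Y246.169
M3 S504
G1 X70.664 Y155.870 F1966
M5
G00 X25.838 Y85.626
M3 S927
G1 X48.036 Y38.354 F1144
M5
G00 X79.689 Y18.493
M3 S242
G1 X32.671 Y19.117 F4318
G1 X56.720 Y59.524
G1 X79.689 Y18.493
M5
G00 X0.000 Y0.000

viewBox `0 0 92.562 269.439` with mm width/height → 1 unit = 1 mm. Flip: y_m = 269.439 − y_svg.

**Shape 1** — `<path>` line segment, stroke `#0000ff` → score (S504, F1966). Machine vertices: (55.473,246.169) → (70.664,155.870). Open path.

**Shape 2** — `<path>` line segment, stroke `#008000` → cut (S927, F1144). Machine vertices: (25.838,85.626) → (48.036,38.354). Open path.

**Shape 3** — `<path>` regular polygon, stroke `#000000` → engrave (S242, F4318). Machine vertices: (79.689,18.493) → (32.671,19.117) → (56.720,59.524) → (79.689,18.493). Closed: final G1 returns to the first vertex.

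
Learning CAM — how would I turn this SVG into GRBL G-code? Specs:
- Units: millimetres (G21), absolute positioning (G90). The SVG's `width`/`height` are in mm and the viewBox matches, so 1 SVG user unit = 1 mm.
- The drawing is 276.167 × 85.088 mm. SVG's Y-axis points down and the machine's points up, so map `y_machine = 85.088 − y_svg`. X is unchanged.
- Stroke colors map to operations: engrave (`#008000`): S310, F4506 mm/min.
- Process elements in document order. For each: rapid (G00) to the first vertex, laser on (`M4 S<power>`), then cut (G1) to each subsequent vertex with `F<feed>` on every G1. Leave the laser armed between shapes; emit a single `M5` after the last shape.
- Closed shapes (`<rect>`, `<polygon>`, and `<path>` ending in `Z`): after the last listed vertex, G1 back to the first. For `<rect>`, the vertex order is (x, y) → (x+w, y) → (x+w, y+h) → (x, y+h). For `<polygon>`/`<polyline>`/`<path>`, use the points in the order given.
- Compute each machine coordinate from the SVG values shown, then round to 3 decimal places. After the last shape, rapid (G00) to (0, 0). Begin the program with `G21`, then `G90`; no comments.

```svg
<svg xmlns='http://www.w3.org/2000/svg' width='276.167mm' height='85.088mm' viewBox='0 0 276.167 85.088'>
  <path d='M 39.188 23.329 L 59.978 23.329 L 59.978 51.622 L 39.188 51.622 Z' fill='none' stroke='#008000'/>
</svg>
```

viewBox `0 0 276.167 85.088` with mm width/height → 1 unit = 1 mm. Flip: y_m = 85.088 − y_svg.

**Shape 1** — `<path>` rectangle, stroke `#008000` → engrave (S310, F4506). Machine vertices: (39.188,61.759) → (59.978,61.759) → (59.978,33.466) → (39.188,33.466) → (39.188,61.759). Closed: final G1 returns to the first vertex.

G21
G90
G00 X39.188 Y61.759
M4 S310
G1 X59.978 Y61.759 F4506
G1 X59.978 Y33.466 F4506
G1 X39.188 Y33.466 F4506
G1 X39.188 Y61.759 F4506
M5
G00 X0.000 Y0.000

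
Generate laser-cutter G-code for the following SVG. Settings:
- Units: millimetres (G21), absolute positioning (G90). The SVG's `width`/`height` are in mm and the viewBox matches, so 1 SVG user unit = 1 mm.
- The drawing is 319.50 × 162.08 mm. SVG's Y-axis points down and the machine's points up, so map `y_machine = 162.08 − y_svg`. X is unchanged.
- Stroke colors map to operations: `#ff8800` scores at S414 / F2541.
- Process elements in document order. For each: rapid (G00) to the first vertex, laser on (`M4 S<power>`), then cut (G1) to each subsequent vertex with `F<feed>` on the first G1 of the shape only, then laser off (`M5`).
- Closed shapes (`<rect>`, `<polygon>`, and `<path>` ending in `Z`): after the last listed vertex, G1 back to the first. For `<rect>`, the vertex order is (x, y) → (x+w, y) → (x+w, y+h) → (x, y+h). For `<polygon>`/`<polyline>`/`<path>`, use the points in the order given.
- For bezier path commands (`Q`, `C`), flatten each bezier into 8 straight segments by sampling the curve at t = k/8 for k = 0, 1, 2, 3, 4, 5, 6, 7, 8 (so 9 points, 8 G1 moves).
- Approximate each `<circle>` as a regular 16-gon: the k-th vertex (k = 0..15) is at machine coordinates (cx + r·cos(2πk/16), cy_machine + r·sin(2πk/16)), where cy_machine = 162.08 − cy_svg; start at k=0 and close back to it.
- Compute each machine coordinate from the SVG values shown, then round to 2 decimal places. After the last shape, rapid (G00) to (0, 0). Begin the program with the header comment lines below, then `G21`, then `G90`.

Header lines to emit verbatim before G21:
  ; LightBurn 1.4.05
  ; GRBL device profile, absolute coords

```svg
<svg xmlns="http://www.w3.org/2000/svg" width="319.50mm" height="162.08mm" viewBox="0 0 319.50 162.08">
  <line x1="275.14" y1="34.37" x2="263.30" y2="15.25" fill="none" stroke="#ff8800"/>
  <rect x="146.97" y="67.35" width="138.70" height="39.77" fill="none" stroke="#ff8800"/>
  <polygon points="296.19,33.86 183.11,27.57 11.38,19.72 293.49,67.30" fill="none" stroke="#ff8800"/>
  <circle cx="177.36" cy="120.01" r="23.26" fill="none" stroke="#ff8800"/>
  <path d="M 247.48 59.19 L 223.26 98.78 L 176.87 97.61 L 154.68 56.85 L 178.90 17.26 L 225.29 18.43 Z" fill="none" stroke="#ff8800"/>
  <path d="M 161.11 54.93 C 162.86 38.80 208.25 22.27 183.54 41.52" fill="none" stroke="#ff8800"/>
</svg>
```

Since the viewBox matches the mm dimensions, user units are millimetres directly. The only transform is the Y-flip y_m = 162.08 − y_svg.

Shape 1 is a line segment drawn with `<line>`. Its stroke #ff8800 means score at S414, F2541. After flipping Y the toolpath is (275.14,127.71) → (263.30,146.83).

Shape 2 is a rectangle drawn with `<rect>`. Its stroke #ff8800 means score at S414, F2541. After flipping Y the toolpath is (146.97,94.73) → (285.67,94.73) → (285.67,54.96) → (146.97,54.96) → (146.97,94.73), returning to the start.

Shape 3 is a closed polygon drawn with `<polygon>`. Its stroke #ff8800 means score at S414, F2541. After flipping Y the toolpath is (296.19,128.22) → (183.11,134.51) → (11.38,142.36) → (293.49,94.78) → (296.19,128.22), returning to the start.

Shape 4 is a circle drawn with `<circle>`. Its stroke #ff8800 means score at S414, F2541. After flipping Y the toolpath is (200.62,42.07) → (198.85,50.97) → (193.81,58.52) → (186.26,63.56) → (177.36,65.33) → (168.46,63.56) → (160.91,58.52) → (155.87,50.97) → (154.10,42.07) → (155.87,33.17) → (160.91,25.62) → (168.46,20.58) → (177.36,18.81) → (186.26,20.58) → (193.81,25.62) → (198.85,33.17) → (200.62,42.07), returning to the start.

Shape 5 is a regular polygon drawn with `<path>`. Its stroke #ff8800 means score at S414, F2541. After flipping Y the toolpath is (247.48,102.89) → (223.26,63.30) → (176.87,64.47) → (154.68,105.23) → (178.90,144.82) → (225.29,143.65) → (247.48,102.89), returning to the start.

Shape 6 is a cubic bezier drawn with `<path>`. Its stroke #ff8800 means score at S414, F2541. After flipping Y the toolpath is (161.11,107.15) → (163.59,113.15) → (168.83,118.76) → (175.49,123.56) → (182.25,127.12) → (187.76,129.03) → (190.71,128.85) → (189.74,126.17) → (183.54,120.56).

; LightBurn 1.4.05
; GRBL device profile, absolute coords
G21
G90
G00 X275.14 Y127.71
M4 S414
G1 X263.30 Y146.83 F2541
M5
G00 X146.97 Y94.73
M4 S414
G1 X285.67 Y94.73 F2541
G1 X285.67 Y54.96
G1 X146.97 Y54.96
G1 X146.97 Y94.73
M5
G00 X296.19 Y128.22
M4 S414
G1 X183.11 Y134.51 F2541
G1 X11.38 Y142.36
G1 X293.49 Y94.78
G1 X296.19 Y128.22
M5
G00 X200.62 Y42.07
M4 S414
G1 X198.85 Y50.97 F2541
G1 X193.81 Y58.52
G1 X186.26 Y63.56
G1 X177.36 Y65.33
G1 X168.46 Y63.56
G1 X160.91 Y58.52
G1 X155.87 Y50.97
G1 X154.10 Y42.07
G1 X155.87 Y33.17
G1 X160.91 Y25.62
G1 X168.46 Y20.58
G1 X177.36 Y18.81
G1 X186.26 Y20.58
G1 X193.81 Y25.62
G1 X198.85 Y33.17
G1 X200.62 Y42.07
M5
G00 X247.48 Y102.89
M4 S414
G1 X223.26 Y63.30 F2541
G1 X176.87 Y64.47
G1 X154.68 Y105.23
G1 X178.90 Y144.82
G1 X225.29 Y143.65
G1 X247.48 Y102.89
M5
G00 X161.11 Y107.15
M4 S414
G1 X163.59 Y113.15 F2541
G1 X168.83 Y118.76
G1 X175.49 Y123.56
G1 X182.25 Y127.12
G1 X187.76 Y129.03
G1 X190.71 Y128.85
G1 X189.74 Y126.17
G1 X183.54 Y120.56
M5
G00 X0.00 Y0.00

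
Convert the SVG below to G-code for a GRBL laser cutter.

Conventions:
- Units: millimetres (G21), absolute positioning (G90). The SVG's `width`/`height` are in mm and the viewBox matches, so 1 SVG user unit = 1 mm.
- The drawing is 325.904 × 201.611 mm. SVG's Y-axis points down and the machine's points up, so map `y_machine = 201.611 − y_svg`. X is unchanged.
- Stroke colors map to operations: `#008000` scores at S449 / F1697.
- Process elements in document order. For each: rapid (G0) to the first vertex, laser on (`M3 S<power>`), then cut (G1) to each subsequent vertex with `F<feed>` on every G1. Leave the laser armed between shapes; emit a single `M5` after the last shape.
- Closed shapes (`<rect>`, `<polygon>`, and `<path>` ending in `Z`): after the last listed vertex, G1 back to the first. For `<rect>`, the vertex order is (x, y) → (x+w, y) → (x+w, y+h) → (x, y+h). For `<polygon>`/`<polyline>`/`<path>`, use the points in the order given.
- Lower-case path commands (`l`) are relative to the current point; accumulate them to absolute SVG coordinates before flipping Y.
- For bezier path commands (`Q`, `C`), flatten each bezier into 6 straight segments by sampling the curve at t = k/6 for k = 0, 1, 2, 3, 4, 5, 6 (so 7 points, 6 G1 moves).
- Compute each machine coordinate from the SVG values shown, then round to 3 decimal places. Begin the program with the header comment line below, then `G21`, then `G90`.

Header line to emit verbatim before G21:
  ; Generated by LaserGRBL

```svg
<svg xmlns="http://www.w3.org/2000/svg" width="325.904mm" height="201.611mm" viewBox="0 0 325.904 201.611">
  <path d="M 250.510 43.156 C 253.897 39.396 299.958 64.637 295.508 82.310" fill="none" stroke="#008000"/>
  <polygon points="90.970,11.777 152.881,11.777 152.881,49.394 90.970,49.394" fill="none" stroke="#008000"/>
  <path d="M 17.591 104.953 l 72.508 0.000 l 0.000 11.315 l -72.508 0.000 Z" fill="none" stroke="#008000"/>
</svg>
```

; Generated by LaserGRBL
G21
G90
G0 X250.510 Y158.455
M3 S449
G1 X255.328 Y158.088 F1697
G1 X264.670 Y153.902 F1697
G1 X275.948 Y146.915 F1697
G1 X286.572 Y138.142 F1697
G1 X293.955 Y128.599 F1697
G1 X295.508 Y119.301 F1697
G0 X90.970 Y189.834
M3 S449
G1 X152.881 Y189.834 F1697
G1 X152.881 Y152.217 F1697
G1 X90.970 Y152.217 F1697
G1 X90.970 Y189.834 F1697
G0 X17.591 Y96.658
M3 S449
G1 X90.099 Y96.658 F1697
G1 X90.099 Y85.343 F1697
G1 X17.591 Y85.343 F1697
G1 X17.591 Y96.658 F1697
M5

viewBox `0 0 325.904 201.611` with mm width/height → 1 unit = 1 mm. Flip: y_m = 201.611 − y_svg.

**Shape 1** — `<path>` cubic bezier, stroke `#008000` → score (S449, F1697). Control points (SVG): P0=(250.510,43.156), P1=(253.897,39.396), P2=(299.958,64.637), P3=(295.508,82.310); sampled at t=k/6. Machine vertices: (250.510,158.455) → (255.328,158.088) → (264.670,153.902) → (275.948,146.915) → (286.572,138.142) → (293.955,128.599) → (295.508,119.301). Open path.

**Shape 2** — `<polygon>` rectangle, stroke `#008000` → score (S449, F1697). Machine vertices: (90.970,189.834) → (152.881,189.834) → (152.881,152.217) → (90.970,152.217) → (90.970,189.834). Closed: final G1 returns to the first vertex.

**Shape 3** — `<path>` rectangle, stroke `#008000` → score (S449, F1697). Machine vertices: (17.591,96.658) → (90.099,96.658) → (90.099,85.343) → (17.591,85.343) → (17.591,96.658). Closed: final G1 returns to the first vertex.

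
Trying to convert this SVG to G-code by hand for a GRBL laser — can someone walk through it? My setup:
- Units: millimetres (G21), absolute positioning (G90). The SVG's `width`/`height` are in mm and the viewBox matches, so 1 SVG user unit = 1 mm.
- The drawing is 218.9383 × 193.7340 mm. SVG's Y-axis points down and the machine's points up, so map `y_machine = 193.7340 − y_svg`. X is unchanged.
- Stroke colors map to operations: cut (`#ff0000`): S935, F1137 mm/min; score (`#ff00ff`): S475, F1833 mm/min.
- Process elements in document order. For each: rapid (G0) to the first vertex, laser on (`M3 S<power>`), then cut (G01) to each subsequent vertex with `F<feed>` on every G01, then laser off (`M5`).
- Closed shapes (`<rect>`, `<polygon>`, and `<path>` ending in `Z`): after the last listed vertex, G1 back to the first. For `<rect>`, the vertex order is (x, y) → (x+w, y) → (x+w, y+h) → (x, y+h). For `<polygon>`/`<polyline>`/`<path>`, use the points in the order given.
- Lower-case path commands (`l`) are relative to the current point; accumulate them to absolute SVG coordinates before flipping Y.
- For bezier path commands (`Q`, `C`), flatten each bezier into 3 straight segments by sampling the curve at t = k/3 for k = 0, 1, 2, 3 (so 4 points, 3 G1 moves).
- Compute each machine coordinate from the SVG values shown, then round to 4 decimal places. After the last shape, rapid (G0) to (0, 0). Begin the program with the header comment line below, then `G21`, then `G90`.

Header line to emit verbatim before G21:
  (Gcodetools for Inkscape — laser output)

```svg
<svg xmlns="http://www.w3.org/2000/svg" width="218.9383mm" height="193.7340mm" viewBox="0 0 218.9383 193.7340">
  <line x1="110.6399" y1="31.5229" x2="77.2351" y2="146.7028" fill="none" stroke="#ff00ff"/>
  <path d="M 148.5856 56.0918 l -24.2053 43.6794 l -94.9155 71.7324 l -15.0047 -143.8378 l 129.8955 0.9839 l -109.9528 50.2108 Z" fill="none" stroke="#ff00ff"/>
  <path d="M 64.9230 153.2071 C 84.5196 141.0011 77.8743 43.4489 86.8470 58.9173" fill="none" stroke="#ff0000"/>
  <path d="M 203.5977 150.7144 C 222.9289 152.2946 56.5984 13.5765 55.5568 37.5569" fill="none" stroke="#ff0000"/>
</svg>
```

(Gcodetools for Inkscape — laser output)
G21
G90
G0 X110.6399 Y162.2111
M3 S475
G01 X77.2351 Y47.0312 F1833
M5
G0 X148.5856 Y137.6422
M3 S475
G01 X124.3803 Y93.9628 F1833
G01 X29.4648 Y22.2304 F1833
G01 X14.4601 Y166.0682 F1833
G01 X144.3556 Y165.0843 F1833
G01 X34.4028 Y114.8735 F1833
G01 X148.5856 Y137.6422 F1833
M5
G0 X64.9230 Y40.5269
M3 S935
G01 X77.3227 Y73.8347 F1137
G01 X81.5299 Y119.9585 F1137
G01 X86.8470 Y134.8167 F1137
M5
G0 X203.5977 Y43.0196
M3 S935
G01 X174.0398 Y76.9834 F1137
G01 X98.6965 Y137.1468 F1137
G01 X55.5568 Y156.1771 F1137
M5
G0 X0.0000 Y0.0000

1 u = 1 mm; y_m = 193.7340 − y.

[1] `<line>` line segment, #ff00ff→score S475 F1833: (110.6399,162.2111) → (77.2351,47.0312)

[2] `<path>` closed polygon, #ff00ff→score S475 F1833: (148.5856,137.6422) → (124.3803,93.9628) → (29.4648,22.2304) → (14.4601,166.0682) → (144.3556,165.0843) → (34.4028,114.8735) → (148.5856,137.6422) (closed)

[3] `<path>` cubic bezier, #ff0000→cut S935 F1137: (64.9230,40.5269) → (77.3227,73.8347) → (81.5299,119.9585) → (86.8470,134.8167)

[4] `<path>` cubic bezier, #ff0000→cut S935 F1137: (203.5977,43.0196) → (174.0398,76.9834) → (98.6965,137.1468) → (55.5568,156.1771)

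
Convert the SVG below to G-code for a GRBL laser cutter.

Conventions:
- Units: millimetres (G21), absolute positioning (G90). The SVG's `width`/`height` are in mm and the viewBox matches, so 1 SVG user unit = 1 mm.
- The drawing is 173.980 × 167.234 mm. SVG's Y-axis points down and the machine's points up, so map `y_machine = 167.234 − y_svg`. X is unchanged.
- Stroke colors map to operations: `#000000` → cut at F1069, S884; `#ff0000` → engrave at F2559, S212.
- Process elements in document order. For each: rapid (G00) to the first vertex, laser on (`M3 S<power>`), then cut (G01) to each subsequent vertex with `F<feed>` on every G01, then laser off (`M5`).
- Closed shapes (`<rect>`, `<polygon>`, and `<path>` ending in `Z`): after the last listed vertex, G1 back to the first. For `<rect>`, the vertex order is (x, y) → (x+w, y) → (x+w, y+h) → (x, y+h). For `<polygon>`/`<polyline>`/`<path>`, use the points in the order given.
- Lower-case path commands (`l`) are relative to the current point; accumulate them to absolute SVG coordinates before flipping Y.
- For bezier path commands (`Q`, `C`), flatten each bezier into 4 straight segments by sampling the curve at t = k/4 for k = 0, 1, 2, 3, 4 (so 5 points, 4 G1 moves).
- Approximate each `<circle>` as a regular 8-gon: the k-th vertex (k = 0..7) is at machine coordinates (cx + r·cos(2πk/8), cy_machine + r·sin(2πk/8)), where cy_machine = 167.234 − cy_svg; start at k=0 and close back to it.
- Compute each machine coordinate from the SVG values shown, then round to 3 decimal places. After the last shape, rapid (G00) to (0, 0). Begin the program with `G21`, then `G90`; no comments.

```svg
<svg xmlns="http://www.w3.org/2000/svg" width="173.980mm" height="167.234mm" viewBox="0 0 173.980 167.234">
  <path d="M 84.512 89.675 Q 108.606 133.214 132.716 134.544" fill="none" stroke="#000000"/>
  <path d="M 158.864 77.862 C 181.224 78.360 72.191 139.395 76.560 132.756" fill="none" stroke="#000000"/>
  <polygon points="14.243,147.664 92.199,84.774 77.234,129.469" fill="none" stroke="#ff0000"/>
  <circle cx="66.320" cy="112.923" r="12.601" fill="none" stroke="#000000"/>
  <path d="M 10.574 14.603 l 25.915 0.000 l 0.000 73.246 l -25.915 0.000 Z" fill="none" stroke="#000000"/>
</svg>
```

1 u = 1 mm; y_m = 167.234 − y.

[1] `<path>` quadratic bezier, #000000→cut S884 F1069: (84.512,77.559) → (96.560,58.428) → (108.610,44.572) → (120.662,35.993) → (132.716,32.690)

[2] `<path>` cubic bezier, #000000→cut S884 F1069: (158.864,89.372) → (154.823,79.651) → (124.459,59.249) → (90.721,40.184) → (76.560,34.478)

[3] `<polygon>` closed polygon, #ff0000→engrave S212 F2559: (14.243,19.570) → (92.199,82.460) → (77.234,37.765) → (14.243,19.570) (closed)

[4] `<circle>` circle, #000000→cut S884 F1069: (78.921,54.311) → (75.230,63.221) → (66.320,66.912) → (57.410,63.221) → (53.719,54.311) → (57.410,45.401) → (66.320,41.710) → (75.230,45.401) → (78.921,54.311) (closed)

[5] `<path>` rectangle, #000000→cut S884 F1069: (10.574,152.631) → (36.489,152.631) → (36.489,79.385) → (10.574,79.385) → (10.574,152.631) (closed)

G21
G90
G00 X84.512 Y77.559
M3 S884
G01 X96.560 Y58.428 F1069
G01 X108.610 Y44.572 F1069
G01 X120.662 Y35.993 F1069
G01 X132.716 Y32.690 F1069
M5
G00 X158.864 Y89.372
M3 S884
G01 X154.823 Y79.651 F1069
G01 X124.459 Y59.249 F1069
G01 X90.721 Y40.184 F1069
G01 X76.560 Y34.478 F1069
M5
G00 X14.243 Y19.570
M3 S212
G01 X92.199 Y82.460 F2559
G01 X77.234 Y37.765 F2559
G01 X14.243 Y19.570 F2559
M5
G00 X78.921 Y54.311
M3 S884
G01 X75.230 Y63.221 F1069
G01 X66.320 Y66.912 F1069
G01 X57.410 Y63.221 F1069
G01 X53.719 Y54.311 F1069
G01 X57.410 Y45.401 F1069
G01 X66.320 Y41.710 F1069
G01 X75.230 Y45.401 F1069
G01 X78.921 Y54.311 F1069
M5
G00 X10.574 Y152.631
M3 S884
G01 X36.489 Y152.631 F1069
G01 X36.489 Y79.385 F1069
G01 X10.574 Y79.385 F1069
G01 X10.574 Y152.631 F1069
M5
G00 X0.000 Y0.000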